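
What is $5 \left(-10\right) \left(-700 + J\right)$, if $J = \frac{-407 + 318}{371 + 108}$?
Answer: $\frac{16769450}{479} \approx 35009.0$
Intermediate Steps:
$J = - \frac{89}{479} \approx -0.1858$
$5 \left(-10\right) \left(-700 + J\right) = 5 \left(-10\right) \left(-700 - \frac{89}{479}\right) = \left(-50\right) \left(- \frac{335389}{479}\right) = \frac{16769450}{479}$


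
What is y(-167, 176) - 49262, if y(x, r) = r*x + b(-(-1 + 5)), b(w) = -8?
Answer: -78662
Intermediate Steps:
y(x, r) = -8 + r*x (y(x, r) = r*x - 8 = -8 + r*x)
y(-167, 176) - 49262 = (-8 + 176*(-167)) - 49262 = (-8 - 29392) - 49262 = -29400 - 49262 = -78662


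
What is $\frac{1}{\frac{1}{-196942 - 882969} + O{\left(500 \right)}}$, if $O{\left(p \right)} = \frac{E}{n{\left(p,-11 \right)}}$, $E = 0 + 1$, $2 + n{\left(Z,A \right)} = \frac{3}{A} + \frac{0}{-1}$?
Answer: $- \frac{26997775}{11879046} \approx -2.2727$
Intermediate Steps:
$n{\left(Z,A \right)} = -2 + \frac{3}{A}$ ($n{\left(Z,A \right)} = -2 + \left(\frac{3}{A} + \frac{0}{-1}\right) = -2 + \left(\frac{3}{A} + 0 \left(-1\right)\right) = -2 + \left(\frac{3}{A} + 0\right) = -2 + \frac{3}{A}$)
$E = 1$
$O{\left(p \right)} = - \frac{11}{25}$ ($O{\left(p \right)} = 1 \frac{1}{-2 + \frac{3}{-11}} = 1 \frac{1}{-2 + 3 \left(- \frac{1}{11}\right)} = 1 \frac{1}{-2 - \frac{3}{11}} = 1 \frac{1}{- \frac{25}{11}} = 1 \left(- \frac{11}{25}\right) = - \frac{11}{25}$)
$\frac{1}{\frac{1}{-196942 - 882969} + O{\left(500 \right)}} = \frac{1}{\frac{1}{-196942 - 882969} - \frac{11}{25}} = \frac{1}{\frac{1}{-1079911} - \frac{11}{25}} = \frac{1}{- \frac{1}{1079911} - \frac{11}{25}} = \frac{1}{- \frac{11879046}{26997775}} = - \frac{26997775}{11879046}$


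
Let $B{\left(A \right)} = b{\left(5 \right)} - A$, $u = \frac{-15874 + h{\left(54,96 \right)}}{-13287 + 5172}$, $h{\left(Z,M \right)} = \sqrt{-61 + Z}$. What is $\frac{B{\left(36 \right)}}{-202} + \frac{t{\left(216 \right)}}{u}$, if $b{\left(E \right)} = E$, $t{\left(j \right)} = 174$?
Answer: $\frac{4535489341853}{50900744366} + \frac{1412010 i \sqrt{7}}{251983883} \approx 89.105 + 0.014826 i$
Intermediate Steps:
$u = \frac{15874}{8115} - \frac{i \sqrt{7}}{8115}$ ($u = \frac{-15874 + \sqrt{-61 + 54}}{-13287 + 5172} = \frac{-15874 + \sqrt{-7}}{-8115} = \left(-15874 + i \sqrt{7}\right) \left(- \frac{1}{8115}\right) = \frac{15874}{8115} - \frac{i \sqrt{7}}{8115} \approx 1.9561 - 0.00032603 i$)
$B{\left(A \right)} = 5 - A$
$\frac{B{\left(36 \right)}}{-202} + \frac{t{\left(216 \right)}}{u} = \frac{5 - 36}{-202} + \frac{174}{\frac{15874}{8115} - \frac{i \sqrt{7}}{8115}} = \left(5 - 36\right) \left(- \frac{1}{202}\right) + \frac{174}{\frac{15874}{8115} - \frac{i \sqrt{7}}{8115}} = \left(-31\right) \left(- \frac{1}{202}\right) + \frac{174}{\frac{15874}{8115} - \frac{i \sqrt{7}}{8115}} = \frac{31}{202} + \frac{174}{\frac{15874}{8115} - \frac{i \sqrt{7}}{8115}}$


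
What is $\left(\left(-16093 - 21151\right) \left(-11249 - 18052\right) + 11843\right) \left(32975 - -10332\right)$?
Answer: $47260854915109$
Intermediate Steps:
$\left(\left(-16093 - 21151\right) \left(-11249 - 18052\right) + 11843\right) \left(32975 - -10332\right) = \left(\left(-37244\right) \left(-29301\right) + 11843\right) \left(32975 + \left(-8825 + 19157\right)\right) = \left(1091286444 + 11843\right) \left(32975 + 10332\right) = 1091298287 \cdot 43307 = 47260854915109$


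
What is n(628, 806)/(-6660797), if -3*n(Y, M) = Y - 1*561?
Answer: 67/19982391 ≈ 3.3530e-6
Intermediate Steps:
n(Y, M) = 187 - Y/3 (n(Y, M) = -(Y - 1*561)/3 = -(Y - 561)/3 = -(-561 + Y)/3 = 187 - Y/3)
n(628, 806)/(-6660797) = (187 - ⅓*628)/(-6660797) = (187 - 628/3)*(-1/6660797) = -67/3*(-1/6660797) = 67/19982391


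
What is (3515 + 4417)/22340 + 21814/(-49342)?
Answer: -11993002/137787535 ≈ -0.087040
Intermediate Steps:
(3515 + 4417)/22340 + 21814/(-49342) = 7932*(1/22340) + 21814*(-1/49342) = 1983/5585 - 10907/24671 = -11993002/137787535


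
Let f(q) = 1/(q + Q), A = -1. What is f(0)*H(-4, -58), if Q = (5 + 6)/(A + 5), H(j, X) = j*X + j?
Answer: 912/11 ≈ 82.909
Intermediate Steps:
H(j, X) = j + X*j (H(j, X) = X*j + j = j + X*j)
Q = 11/4 (Q = (5 + 6)/(-1 + 5) = 11/4 ≈ 2.7500)
f(q) = 1/(11/4 + q) (f(q) = 1/(q + 11/4) = 1/(11/4 + q))
f(0)*H(-4, -58) = (4/(11 + 4*0))*(-4*(1 - 58)) = (4/(11 + 0))*(-4*(-57)) = (4/11)*228 = 912/11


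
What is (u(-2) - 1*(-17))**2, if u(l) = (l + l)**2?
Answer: 1089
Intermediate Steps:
u(l) = 4*l**2 (u(l) = (2*l)**2 = 4*l**2)
(u(-2) - 1*(-17))**2 = (4*(-2)**2 - 1*(-17))**2 = (4*4 + 17)**2 = (16 + 17)**2 = 33**2 = 1089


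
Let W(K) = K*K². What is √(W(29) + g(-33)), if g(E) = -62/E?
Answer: √26561667/33 ≈ 156.18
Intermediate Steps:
W(K) = K³
√(W(29) + g(-33)) = √(29³ - 62/(-33)) = √(24389 - 62*(-1/33)) = √(24389 + 62/33) = √(804899/33) = √26561667/33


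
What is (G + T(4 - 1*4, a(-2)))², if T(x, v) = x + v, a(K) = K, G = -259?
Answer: 68121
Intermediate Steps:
T(x, v) = v + x
(G + T(4 - 1*4, a(-2)))² = (-259 + (-2 + (4 - 1*4)))² = (-259 + (-2 + (4 - 4)))² = (-259 + (-2 + 0))² = (-259 - 2)² = (-261)² = 68121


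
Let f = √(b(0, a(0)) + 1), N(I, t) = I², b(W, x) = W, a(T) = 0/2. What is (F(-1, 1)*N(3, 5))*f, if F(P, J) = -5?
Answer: -45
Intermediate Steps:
a(T) = 0 (a(T) = 0*(½) = 0)
f = 1 (f = √(0 + 1) = √1 = 1)
(F(-1, 1)*N(3, 5))*f = -5*3²*1 = -5*9*1 = -45*1 = -45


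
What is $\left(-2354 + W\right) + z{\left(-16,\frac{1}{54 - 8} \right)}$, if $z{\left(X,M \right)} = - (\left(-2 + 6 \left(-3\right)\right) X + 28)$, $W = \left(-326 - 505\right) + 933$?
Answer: $-2600$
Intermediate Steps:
$W = 102$ ($W = -831 + 933 = 102$)
$z{\left(X,M \right)} = -28 + 20 X$ ($z{\left(X,M \right)} = - (\left(-2 - 18\right) X + 28) = - (- 20 X + 28) = - (28 - 20 X) = -28 + 20 X$)
$\left(-2354 + W\right) + z{\left(-16,\frac{1}{54 - 8} \right)} = \left(-2354 + 102\right) + \left(-28 + 20 \left(-16\right)\right) = -2252 - 348 = -2600$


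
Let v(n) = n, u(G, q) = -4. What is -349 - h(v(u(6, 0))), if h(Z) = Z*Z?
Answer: -365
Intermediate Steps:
h(Z) = Z²
-349 - h(v(u(6, 0))) = -349 - 1*(-4)² = -349 - 1*16 = -349 - 16 = -365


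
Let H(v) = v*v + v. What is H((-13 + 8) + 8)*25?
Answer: 300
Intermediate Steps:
H(v) = v + v² (H(v) = v² + v = v + v²)
H((-13 + 8) + 8)*25 = (((-13 + 8) + 8)*(1 + ((-13 + 8) + 8)))*25 = ((-5 + 8)*(1 + (-5 + 8)))*25 = (3*(1 + 3))*25 = (3*4)*25 = 12*25 = 300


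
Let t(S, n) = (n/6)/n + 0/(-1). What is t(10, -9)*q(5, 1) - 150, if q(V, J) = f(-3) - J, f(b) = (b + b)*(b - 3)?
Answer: -865/6 ≈ -144.17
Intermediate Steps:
f(b) = 2*b*(-3 + b) (f(b) = (2*b)*(-3 + b) = 2*b*(-3 + b))
q(V, J) = 36 - J (q(V, J) = 2*(-3)*(-3 - 3) - J = 2*(-3)*(-6) - J = 36 - J)
t(S, n) = ⅙ (t(S, n) = (n*(⅙))/n + 0*(-1) = (n/6)/n + 0 = ⅙ + 0 = ⅙)
t(10, -9)*q(5, 1) - 150 = (36 - 1*1)/6 - 150 = (36 - 1)/6 - 150 = (⅙)*35 - 150 = 35/6 - 150 = -865/6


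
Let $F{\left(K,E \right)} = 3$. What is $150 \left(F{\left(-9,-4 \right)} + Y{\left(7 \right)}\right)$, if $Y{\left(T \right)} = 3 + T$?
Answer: $1950$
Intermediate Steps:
$150 \left(F{\left(-9,-4 \right)} + Y{\left(7 \right)}\right) = 150 \left(3 + \left(3 + 7\right)\right) = 150 \left(3 + 10\right) = 150 \cdot 13 = 1950$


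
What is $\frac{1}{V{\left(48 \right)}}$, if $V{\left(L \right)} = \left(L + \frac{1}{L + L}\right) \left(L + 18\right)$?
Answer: $\frac{16}{50699} \approx 0.00031559$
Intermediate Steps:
$V{\left(L \right)} = \left(18 + L\right) \left(L + \frac{1}{2 L}\right)$ ($V{\left(L \right)} = \left(L + \frac{1}{2 L}\right) \left(18 + L\right) = \left(18 + L\right) \left(L + \frac{1}{2 L}\right)$)
$\frac{1}{V{\left(48 \right)}} = \frac{1}{\frac{1}{2} + 48^{2} + \frac{9}{48} + 18 \cdot 48} = \frac{1}{\frac{1}{2} + 2304 + 9 \cdot \frac{1}{48} + 864} = \frac{1}{\frac{1}{2} + 2304 + \frac{3}{16} + 864} = \frac{1}{\frac{50699}{16}} = \frac{16}{50699}$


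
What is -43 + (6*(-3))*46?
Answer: -871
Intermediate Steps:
-43 + (6*(-3))*46 = -43 - 18*46 = -43 - 828 = -871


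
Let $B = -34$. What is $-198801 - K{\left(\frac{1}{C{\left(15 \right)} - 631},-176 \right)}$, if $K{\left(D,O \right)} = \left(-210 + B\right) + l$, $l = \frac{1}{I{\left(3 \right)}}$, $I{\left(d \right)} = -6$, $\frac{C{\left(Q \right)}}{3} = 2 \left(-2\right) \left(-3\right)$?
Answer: $- \frac{1191341}{6} \approx -1.9856 \cdot 10^{5}$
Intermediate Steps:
$C{\left(Q \right)} = 36$ ($C{\left(Q \right)} = 3 \cdot 2 \left(-2\right) \left(-3\right) = 3 \left(\left(-4\right) \left(-3\right)\right) = 3 \cdot 12 = 36$)
$l = - \frac{1}{6}$ ($l = \frac{1}{-6} = - \frac{1}{6} \approx -0.16667$)
$K{\left(D,O \right)} = - \frac{1465}{6}$ ($K{\left(D,O \right)} = \left(-210 - 34\right) - \frac{1}{6} = -244 - \frac{1}{6} = - \frac{1465}{6}$)
$-198801 - K{\left(\frac{1}{C{\left(15 \right)} - 631},-176 \right)} = -198801 - - \frac{1465}{6} = -198801 + \frac{1465}{6} = - \frac{1191341}{6}$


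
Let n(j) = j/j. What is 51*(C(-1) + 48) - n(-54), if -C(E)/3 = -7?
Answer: 3518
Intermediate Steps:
C(E) = 21 (C(E) = -3*(-7) = 21)
n(j) = 1
51*(C(-1) + 48) - n(-54) = 51*(21 + 48) - 1*1 = 51*69 - 1 = 3519 - 1 = 3518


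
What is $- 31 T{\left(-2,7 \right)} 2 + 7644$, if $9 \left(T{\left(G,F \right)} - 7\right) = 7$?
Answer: $\frac{64456}{9} \approx 7161.8$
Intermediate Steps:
$T{\left(G,F \right)} = \frac{70}{9}$ ($T{\left(G,F \right)} = 7 + \frac{1}{9} \cdot 7 = 7 + \frac{7}{9} = \frac{70}{9}$)
$- 31 T{\left(-2,7 \right)} 2 + 7644 = \left(-31\right) \frac{70}{9} \cdot 2 + 7644 = \left(- \frac{2170}{9}\right) 2 + 7644 = - \frac{4340}{9} + 7644 = \frac{64456}{9}$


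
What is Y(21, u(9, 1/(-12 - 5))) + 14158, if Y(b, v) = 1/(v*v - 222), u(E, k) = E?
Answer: 1996277/141 ≈ 14158.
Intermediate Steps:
Y(b, v) = 1/(-222 + v²) (Y(b, v) = 1/(v² - 222) = 1/(-222 + v²))
Y(21, u(9, 1/(-12 - 5))) + 14158 = 1/(-222 + 9²) + 14158 = 1/(-222 + 81) + 14158 = 1/(-141) + 14158 = -1/141 + 14158 = 1996277/141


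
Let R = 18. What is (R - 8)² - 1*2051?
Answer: -1951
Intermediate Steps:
(R - 8)² - 1*2051 = (18 - 8)² - 1*2051 = 10² - 2051 = 100 - 2051 = -1951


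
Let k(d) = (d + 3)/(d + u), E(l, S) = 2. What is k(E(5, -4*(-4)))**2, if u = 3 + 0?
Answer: 1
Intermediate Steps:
u = 3
k(d) = 1 (k(d) = (d + 3)/(d + 3) = (3 + d)/(3 + d) = 1)
k(E(5, -4*(-4)))**2 = 1**2 = 1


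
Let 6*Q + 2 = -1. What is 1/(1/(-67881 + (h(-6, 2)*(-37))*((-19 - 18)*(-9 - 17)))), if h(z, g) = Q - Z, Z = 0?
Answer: -50084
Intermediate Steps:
Q = -1/2 (Q = -1/3 + (1/6)*(-1) = -1/3 - 1/6 = -1/2 ≈ -0.50000)
h(z, g) = -1/2 (h(z, g) = -1/2 - 1*0 = -1/2 + 0 = -1/2)
1/(1/(-67881 + (h(-6, 2)*(-37))*((-19 - 18)*(-9 - 17)))) = 1/(1/(-67881 + (-1/2*(-37))*((-19 - 18)*(-9 - 17)))) = 1/(1/(-67881 + 37*(-37*(-26))/2)) = 1/(1/(-67881 + (37/2)*962)) = 1/(1/(-67881 + 17797)) = 1/(1/(-50084)) = 1/(-1/50084) = -50084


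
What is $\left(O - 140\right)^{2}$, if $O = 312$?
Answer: $29584$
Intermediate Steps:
$\left(O - 140\right)^{2} = \left(312 - 140\right)^{2} = 172^{2} = 29584$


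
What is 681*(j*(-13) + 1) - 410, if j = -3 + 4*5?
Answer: -150230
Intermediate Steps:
j = 17 (j = -3 + 20 = 17)
681*(j*(-13) + 1) - 410 = 681*(17*(-13) + 1) - 410 = 681*(-221 + 1) - 410 = 681*(-220) - 410 = -149820 - 410 = -150230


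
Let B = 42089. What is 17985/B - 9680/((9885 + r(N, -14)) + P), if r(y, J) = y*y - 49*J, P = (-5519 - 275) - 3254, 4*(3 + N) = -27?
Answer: -6053130655/1089642121 ≈ -5.5552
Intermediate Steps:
N = -39/4 (N = -3 + (1/4)*(-27) = -3 - 27/4 = -39/4 ≈ -9.7500)
P = -9048 (P = -5794 - 3254 = -9048)
r(y, J) = y**2 - 49*J
17985/B - 9680/((9885 + r(N, -14)) + P) = 17985/42089 - 9680/((9885 + ((-39/4)**2 - 49*(-14))) - 9048) = 17985*(1/42089) - 9680/((9885 + (1521/16 + 686)) - 9048) = 17985/42089 - 9680/((9885 + 12497/16) - 9048) = 17985/42089 - 9680/(170657/16 - 9048) = 17985/42089 - 9680/25889/16 = 17985/42089 - 9680*16/25889 = 17985/42089 - 154880/25889 = -6053130655/1089642121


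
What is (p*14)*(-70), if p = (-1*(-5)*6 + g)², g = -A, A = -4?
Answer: -1132880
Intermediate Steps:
g = 4 (g = -1*(-4) = 4)
p = 1156 (p = (-1*(-5)*6 + 4)² = (5*6 + 4)² = (30 + 4)² = 34² = 1156)
(p*14)*(-70) = (1156*14)*(-70) = 16184*(-70) = -1132880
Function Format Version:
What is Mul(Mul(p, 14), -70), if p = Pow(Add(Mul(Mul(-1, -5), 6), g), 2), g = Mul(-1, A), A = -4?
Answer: -1132880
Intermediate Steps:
g = 4 (g = Mul(-1, -4) = 4)
p = 1156 (p = Pow(Add(Mul(Mul(-1, -5), 6), 4), 2) = Pow(Add(Mul(5, 6), 4), 2) = Pow(Add(30, 4), 2) = Pow(34, 2) = 1156)
Mul(Mul(p, 14), -70) = Mul(Mul(1156, 14), -70) = Mul(16184, -70) = -1132880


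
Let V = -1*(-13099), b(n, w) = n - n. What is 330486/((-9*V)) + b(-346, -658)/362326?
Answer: -110162/39297 ≈ -2.8033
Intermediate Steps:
b(n, w) = 0
V = 13099
330486/((-9*V)) + b(-346, -658)/362326 = 330486/((-9*13099)) + 0/362326 = 330486/(-117891) + 0*(1/362326) = 330486*(-1/117891) + 0 = -110162/39297 + 0 = -110162/39297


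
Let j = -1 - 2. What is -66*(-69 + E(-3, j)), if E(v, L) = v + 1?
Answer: 4686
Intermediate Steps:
j = -3
E(v, L) = 1 + v
-66*(-69 + E(-3, j)) = -66*(-69 + (1 - 3)) = -66*(-69 - 2) = -66*(-71) = 4686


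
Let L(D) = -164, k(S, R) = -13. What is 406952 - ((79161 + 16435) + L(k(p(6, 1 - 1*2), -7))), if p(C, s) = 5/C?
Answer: 311520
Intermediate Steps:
406952 - ((79161 + 16435) + L(k(p(6, 1 - 1*2), -7))) = 406952 - ((79161 + 16435) - 164) = 406952 - (95596 - 164) = 406952 - 1*95432 = 406952 - 95432 = 311520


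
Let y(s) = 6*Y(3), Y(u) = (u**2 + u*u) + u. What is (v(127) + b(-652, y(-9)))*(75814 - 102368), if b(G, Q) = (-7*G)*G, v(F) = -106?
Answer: 79020296036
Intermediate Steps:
Y(u) = u + 2*u**2 (Y(u) = (u**2 + u**2) + u = 2*u**2 + u = u + 2*u**2)
y(s) = 126 (y(s) = 6*(3*(1 + 2*3)) = 6*(3*(1 + 6)) = 6*(3*7) = 6*21 = 126)
b(G, Q) = -7*G**2
(v(127) + b(-652, y(-9)))*(75814 - 102368) = (-106 - 7*(-652)**2)*(75814 - 102368) = (-106 - 7*425104)*(-26554) = (-106 - 2975728)*(-26554) = -2975834*(-26554) = 79020296036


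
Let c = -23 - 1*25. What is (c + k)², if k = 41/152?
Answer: 52635025/23104 ≈ 2278.2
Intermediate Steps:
k = 41/152 (k = 41*(1/152) = 41/152 ≈ 0.26974)
c = -48 (c = -23 - 25 = -48)
(c + k)² = (-48 + 41/152)² = (-7255/152)² = 52635025/23104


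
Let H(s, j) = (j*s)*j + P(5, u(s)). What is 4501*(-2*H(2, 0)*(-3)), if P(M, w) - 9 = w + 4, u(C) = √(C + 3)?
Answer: 351078 + 27006*√5 ≈ 4.1147e+5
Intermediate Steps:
u(C) = √(3 + C)
P(M, w) = 13 + w (P(M, w) = 9 + (w + 4) = 9 + (4 + w) = 13 + w)
H(s, j) = 13 + √(3 + s) + s*j² (H(s, j) = (j*s)*j + (13 + √(3 + s)) = s*j² + (13 + √(3 + s)) = 13 + √(3 + s) + s*j²)
4501*(-2*H(2, 0)*(-3)) = 4501*(-2*(13 + √(3 + 2) + 2*0²)*(-3)) = 4501*(-2*(13 + √5 + 2*0)*(-3)) = 4501*(-2*(13 + √5 + 0)*(-3)) = 4501*(-2*(13 + √5)*(-3)) = 4501*((-26 - 2*√5)*(-3)) = 4501*(78 + 6*√5) = 351078 + 27006*√5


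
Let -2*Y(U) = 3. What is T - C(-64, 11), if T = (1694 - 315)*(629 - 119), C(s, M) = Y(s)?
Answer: 1406583/2 ≈ 7.0329e+5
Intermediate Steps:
Y(U) = -3/2 (Y(U) = -½*3 = -3/2)
C(s, M) = -3/2
T = 703290 (T = 1379*510 = 703290)
T - C(-64, 11) = 703290 - 1*(-3/2) = 703290 + 3/2 = 1406583/2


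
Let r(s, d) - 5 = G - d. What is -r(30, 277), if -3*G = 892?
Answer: 1708/3 ≈ 569.33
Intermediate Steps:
G = -892/3 (G = -1/3*892 = -892/3 ≈ -297.33)
r(s, d) = -877/3 - d (r(s, d) = 5 + (-892/3 - d) = -877/3 - d)
-r(30, 277) = -(-877/3 - 1*277) = -(-877/3 - 277) = -1*(-1708/3) = 1708/3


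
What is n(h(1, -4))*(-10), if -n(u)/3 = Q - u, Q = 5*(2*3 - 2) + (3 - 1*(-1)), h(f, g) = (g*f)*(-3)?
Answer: 360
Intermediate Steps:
h(f, g) = -3*f*g (h(f, g) = (f*g)*(-3) = -3*f*g)
Q = 24 (Q = 5*(6 - 2) + (3 + 1) = 5*4 + 4 = 20 + 4 = 24)
n(u) = -72 + 3*u (n(u) = -3*(24 - u) = -72 + 3*u)
n(h(1, -4))*(-10) = (-72 + 3*(-3*1*(-4)))*(-10) = (-72 + 3*12)*(-10) = (-72 + 36)*(-10) = -36*(-10) = 360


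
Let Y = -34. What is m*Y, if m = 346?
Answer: -11764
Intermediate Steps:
m*Y = 346*(-34) = -11764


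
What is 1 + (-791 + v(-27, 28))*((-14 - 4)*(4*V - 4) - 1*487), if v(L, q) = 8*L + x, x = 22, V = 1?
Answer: 479696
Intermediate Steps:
v(L, q) = 22 + 8*L (v(L, q) = 8*L + 22 = 22 + 8*L)
1 + (-791 + v(-27, 28))*((-14 - 4)*(4*V - 4) - 1*487) = 1 + (-791 + (22 + 8*(-27)))*((-14 - 4)*(4*1 - 4) - 1*487) = 1 + (-791 + (22 - 216))*(-18*(4 - 4) - 487) = 1 + (-791 - 194)*(-18*0 - 487) = 1 - 985*(0 - 487) = 1 - 985*(-487) = 1 + 479695 = 479696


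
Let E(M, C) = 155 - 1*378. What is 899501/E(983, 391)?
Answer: -899501/223 ≈ -4033.6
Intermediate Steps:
E(M, C) = -223 (E(M, C) = 155 - 378 = -223)
899501/E(983, 391) = 899501/(-223) = 899501*(-1/223) = -899501/223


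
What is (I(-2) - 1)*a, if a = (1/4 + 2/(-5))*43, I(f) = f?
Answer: 387/20 ≈ 19.350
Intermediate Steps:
a = -129/20 (a = (1*(¼) + 2*(-⅕))*43 = (¼ - ⅖)*43 = -3/20*43 = -129/20 ≈ -6.4500)
(I(-2) - 1)*a = (-2 - 1)*(-129/20) = -3*(-129/20) = 387/20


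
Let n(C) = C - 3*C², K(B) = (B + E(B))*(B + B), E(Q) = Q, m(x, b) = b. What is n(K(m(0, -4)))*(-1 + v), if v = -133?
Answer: 1638016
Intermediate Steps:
K(B) = 4*B² (K(B) = (B + B)*(B + B) = (2*B)*(2*B) = 4*B²)
n(K(m(0, -4)))*(-1 + v) = ((4*(-4)²)*(1 - 12*(-4)²))*(-1 - 133) = ((4*16)*(1 - 12*16))*(-134) = (64*(1 - 3*64))*(-134) = (64*(1 - 192))*(-134) = (64*(-191))*(-134) = -12224*(-134) = 1638016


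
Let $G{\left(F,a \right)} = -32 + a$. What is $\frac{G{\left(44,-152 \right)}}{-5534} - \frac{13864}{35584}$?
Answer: $- \frac{4385995}{12307616} \approx -0.35636$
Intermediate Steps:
$\frac{G{\left(44,-152 \right)}}{-5534} - \frac{13864}{35584} = \frac{-32 - 152}{-5534} - \frac{13864}{35584} = \left(-184\right) \left(- \frac{1}{5534}\right) - \frac{1733}{4448} = \frac{92}{2767} - \frac{1733}{4448} = - \frac{4385995}{12307616}$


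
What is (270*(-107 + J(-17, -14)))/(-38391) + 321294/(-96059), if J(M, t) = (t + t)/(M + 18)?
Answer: -2944482468/1229267023 ≈ -2.3953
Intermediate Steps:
J(M, t) = 2*t/(18 + M) (J(M, t) = (2*t)/(18 + M) = 2*t/(18 + M))
(270*(-107 + J(-17, -14)))/(-38391) + 321294/(-96059) = (270*(-107 + 2*(-14)/(18 - 17)))/(-38391) + 321294/(-96059) = (270*(-107 + 2*(-14)/1))*(-1/38391) + 321294*(-1/96059) = (270*(-107 + 2*(-14)*1))*(-1/38391) - 321294/96059 = (270*(-107 - 28))*(-1/38391) - 321294/96059 = (270*(-135))*(-1/38391) - 321294/96059 = -36450*(-1/38391) - 321294/96059 = 12150/12797 - 321294/96059 = -2944482468/1229267023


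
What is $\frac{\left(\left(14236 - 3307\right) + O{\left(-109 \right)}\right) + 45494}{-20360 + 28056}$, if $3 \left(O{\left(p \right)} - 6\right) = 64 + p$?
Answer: $\frac{28207}{3848} \approx 7.3303$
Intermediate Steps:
$O{\left(p \right)} = \frac{82}{3} + \frac{p}{3}$ ($O{\left(p \right)} = 6 + \frac{64 + p}{3} = 6 + \left(\frac{64}{3} + \frac{p}{3}\right) = \frac{82}{3} + \frac{p}{3}$)
$\frac{\left(\left(14236 - 3307\right) + O{\left(-109 \right)}\right) + 45494}{-20360 + 28056} = \frac{\left(\left(14236 - 3307\right) + \left(\frac{82}{3} + \frac{1}{3} \left(-109\right)\right)\right) + 45494}{-20360 + 28056} = \frac{\left(10929 + \left(\frac{82}{3} - \frac{109}{3}\right)\right) + 45494}{7696} = \left(\left(10929 - 9\right) + 45494\right) \frac{1}{7696} = \left(10920 + 45494\right) \frac{1}{7696} = 56414 \cdot \frac{1}{7696} = \frac{28207}{3848}$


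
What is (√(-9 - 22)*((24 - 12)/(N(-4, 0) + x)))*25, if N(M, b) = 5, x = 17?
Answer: 150*I*√31/11 ≈ 75.924*I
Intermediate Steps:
(√(-9 - 22)*((24 - 12)/(N(-4, 0) + x)))*25 = (√(-9 - 22)*((24 - 12)/(5 + 17)))*25 = (√(-31)*(12/22))*25 = ((I*√31)*(12*(1/22)))*25 = ((I*√31)*(6/11))*25 = (6*I*√31/11)*25 = 150*I*√31/11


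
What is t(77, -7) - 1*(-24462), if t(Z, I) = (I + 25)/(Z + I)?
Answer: 856179/35 ≈ 24462.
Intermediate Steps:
t(Z, I) = (25 + I)/(I + Z)
t(77, -7) - 1*(-24462) = (25 - 7)/(-7 + 77) - 1*(-24462) = 18/70 + 24462 = (1/70)*18 + 24462 = 9/35 + 24462 = 856179/35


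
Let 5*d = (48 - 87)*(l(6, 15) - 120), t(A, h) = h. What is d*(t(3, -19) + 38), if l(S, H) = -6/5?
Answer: 449046/25 ≈ 17962.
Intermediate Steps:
l(S, H) = -6/5 (l(S, H) = -6*⅕ = -6/5)
d = 23634/25 (d = ((48 - 87)*(-6/5 - 120))/5 = (-39*(-606/5))/5 = (⅕)*(23634/5) = 23634/25 ≈ 945.36)
d*(t(3, -19) + 38) = 23634*(-19 + 38)/25 = (23634/25)*19 = 449046/25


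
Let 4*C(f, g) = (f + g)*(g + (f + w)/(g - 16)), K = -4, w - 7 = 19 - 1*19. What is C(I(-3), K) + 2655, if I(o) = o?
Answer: 53247/20 ≈ 2662.4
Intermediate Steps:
w = 7 (w = 7 + (19 - 1*19) = 7 + (19 - 19) = 7 + 0 = 7)
C(f, g) = (f + g)*(g + (7 + f)/(-16 + g))/4 (C(f, g) = ((f + g)*(g + (f + 7)/(g - 16)))/4 = ((f + g)*(g + (7 + f)/(-16 + g)))/4 = (f + g)*(g + (7 + f)/(-16 + g))/4)
C(I(-3), K) + 2655 = ((-3)² + (-4)³ - 16*(-4)² + 7*(-3) + 7*(-4) - 3*(-4)² - 15*(-3)*(-4))/(4*(-16 - 4)) + 2655 = (¼)*(9 - 64 - 16*16 - 21 - 28 - 3*16 - 180)/(-20) + 2655 = (¼)*(-1/20)*(9 - 64 - 256 - 21 - 28 - 48 - 180) + 2655 = (¼)*(-1/20)*(-588) + 2655 = 147/20 + 2655 = 53247/20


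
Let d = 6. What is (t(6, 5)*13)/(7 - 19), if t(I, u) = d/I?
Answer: -13/12 ≈ -1.0833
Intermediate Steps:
t(I, u) = 6/I
(t(6, 5)*13)/(7 - 19) = ((6/6)*13)/(7 - 19) = ((6*(⅙))*13)/(-12) = (1*13)*(-1/12) = 13*(-1/12) = -13/12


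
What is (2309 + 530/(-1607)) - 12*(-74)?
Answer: 5137049/1607 ≈ 3196.7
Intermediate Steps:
(2309 + 530/(-1607)) - 12*(-74) = (2309 + 530*(-1/1607)) + 888 = (2309 - 530/1607) + 888 = 3710033/1607 + 888 = 5137049/1607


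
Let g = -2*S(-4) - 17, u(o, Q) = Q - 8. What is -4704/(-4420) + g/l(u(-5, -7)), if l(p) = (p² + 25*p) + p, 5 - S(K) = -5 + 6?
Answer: 44333/36465 ≈ 1.2158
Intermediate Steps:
S(K) = 4 (S(K) = 5 - (-5 + 6) = 5 - 1*1 = 5 - 1 = 4)
u(o, Q) = -8 + Q
g = -25 (g = -2*4 - 17 = -8 - 17 = -25)
l(p) = p² + 26*p
-4704/(-4420) + g/l(u(-5, -7)) = -4704/(-4420) - 25*1/((-8 - 7)*(26 + (-8 - 7))) = -4704*(-1/4420) - 25*(-1/(15*(26 - 15))) = 1176/1105 - 25/((-15*11)) = 1176/1105 - 25/(-165) = 1176/1105 - 25*(-1/165) = 1176/1105 + 5/33 = 44333/36465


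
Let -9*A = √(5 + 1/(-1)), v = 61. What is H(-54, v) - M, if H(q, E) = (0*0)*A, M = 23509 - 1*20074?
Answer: -3435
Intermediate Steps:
A = -2/9 (A = -√(5 + 1/(-1))/9 = -√(5 - 1)/9 = -√4/9 = -⅑*2 = -2/9 ≈ -0.22222)
M = 3435 (M = 23509 - 20074 = 3435)
H(q, E) = 0 (H(q, E) = (0*0)*(-2/9) = 0*(-2/9) = 0)
H(-54, v) - M = 0 - 1*3435 = 0 - 3435 = -3435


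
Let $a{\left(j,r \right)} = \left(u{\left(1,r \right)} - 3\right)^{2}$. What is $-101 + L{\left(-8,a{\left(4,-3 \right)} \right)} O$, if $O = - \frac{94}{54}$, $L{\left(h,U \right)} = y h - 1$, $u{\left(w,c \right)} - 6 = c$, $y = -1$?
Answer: $- \frac{3056}{27} \approx -113.19$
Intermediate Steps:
$u{\left(w,c \right)} = 6 + c$
$a{\left(j,r \right)} = \left(3 + r\right)^{2}$ ($a{\left(j,r \right)} = \left(\left(6 + r\right) - 3\right)^{2} = \left(3 + r\right)^{2}$)
$L{\left(h,U \right)} = -1 - h$ ($L{\left(h,U \right)} = - h - 1 = -1 - h$)
$O = - \frac{47}{27}$ ($O = \left(-94\right) \frac{1}{54} = - \frac{47}{27} \approx -1.7407$)
$-101 + L{\left(-8,a{\left(4,-3 \right)} \right)} O = -101 + \left(-1 - -8\right) \left(- \frac{47}{27}\right) = -101 + \left(-1 + 8\right) \left(- \frac{47}{27}\right) = -101 + 7 \left(- \frac{47}{27}\right) = -101 - \frac{329}{27} = - \frac{3056}{27}$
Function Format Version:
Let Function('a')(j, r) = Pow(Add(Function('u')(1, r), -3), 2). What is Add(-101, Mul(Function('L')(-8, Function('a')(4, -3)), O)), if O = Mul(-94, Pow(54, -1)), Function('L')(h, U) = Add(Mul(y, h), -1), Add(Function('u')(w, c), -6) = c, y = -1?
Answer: Rational(-3056, 27) ≈ -113.19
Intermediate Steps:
Function('u')(w, c) = Add(6, c)
Function('a')(j, r) = Pow(Add(3, r), 2) (Function('a')(j, r) = Pow(Add(Add(6, r), -3), 2) = Pow(Add(3, r), 2))
Function('L')(h, U) = Add(-1, Mul(-1, h)) (Function('L')(h, U) = Add(Mul(-1, h), -1) = Add(-1, Mul(-1, h)))
O = Rational(-47, 27) (O = Mul(-94, Rational(1, 54)) = Rational(-47, 27) ≈ -1.7407)
Add(-101, Mul(Function('L')(-8, Function('a')(4, -3)), O)) = Add(-101, Mul(Add(-1, Mul(-1, -8)), Rational(-47, 27))) = Add(-101, Mul(Add(-1, 8), Rational(-47, 27))) = Add(-101, Mul(7, Rational(-47, 27))) = Add(-101, Rational(-329, 27)) = Rational(-3056, 27)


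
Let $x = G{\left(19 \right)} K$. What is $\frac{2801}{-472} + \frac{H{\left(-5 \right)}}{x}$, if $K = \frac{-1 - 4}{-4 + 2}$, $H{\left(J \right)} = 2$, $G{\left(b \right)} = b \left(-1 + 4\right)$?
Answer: $- \frac{796397}{134520} \approx -5.9203$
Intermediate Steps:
$G{\left(b \right)} = 3 b$ ($G{\left(b \right)} = b 3 = 3 b$)
$K = \frac{5}{2}$ ($K = - \frac{5}{-2} = \left(-5\right) \left(- \frac{1}{2}\right) = \frac{5}{2} \approx 2.5$)
$x = \frac{285}{2}$ ($x = 3 \cdot 19 \cdot \frac{5}{2} = 57 \cdot \frac{5}{2} = \frac{285}{2} \approx 142.5$)
$\frac{2801}{-472} + \frac{H{\left(-5 \right)}}{x} = \frac{2801}{-472} + \frac{2}{\frac{285}{2}} = 2801 \left(- \frac{1}{472}\right) + 2 \cdot \frac{2}{285} = - \frac{2801}{472} + \frac{4}{285} = - \frac{796397}{134520}$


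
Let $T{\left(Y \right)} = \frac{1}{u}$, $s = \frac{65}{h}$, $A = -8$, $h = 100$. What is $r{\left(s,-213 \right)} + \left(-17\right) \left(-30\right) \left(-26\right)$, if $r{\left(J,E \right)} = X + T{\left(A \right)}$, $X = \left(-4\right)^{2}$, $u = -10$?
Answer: $- \frac{132441}{10} \approx -13244.0$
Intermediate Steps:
$s = \frac{13}{20}$ ($s = \frac{65}{100} = 65 \cdot \frac{1}{100} = \frac{13}{20} \approx 0.65$)
$X = 16$
$T{\left(Y \right)} = - \frac{1}{10}$ ($T{\left(Y \right)} = \frac{1}{-10} = - \frac{1}{10}$)
$r{\left(J,E \right)} = \frac{159}{10}$ ($r{\left(J,E \right)} = 16 - \frac{1}{10} = \frac{159}{10}$)
$r{\left(s,-213 \right)} + \left(-17\right) \left(-30\right) \left(-26\right) = \frac{159}{10} + \left(-17\right) \left(-30\right) \left(-26\right) = \frac{159}{10} + 510 \left(-26\right) = \frac{159}{10} - 13260 = - \frac{132441}{10}$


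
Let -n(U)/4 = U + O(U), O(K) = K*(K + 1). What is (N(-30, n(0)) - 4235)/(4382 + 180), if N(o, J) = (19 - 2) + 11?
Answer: -4207/4562 ≈ -0.92218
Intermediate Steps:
O(K) = K*(1 + K)
n(U) = -4*U - 4*U*(1 + U) (n(U) = -4*(U + U*(1 + U)) = -4*U - 4*U*(1 + U))
N(o, J) = 28 (N(o, J) = 17 + 11 = 28)
(N(-30, n(0)) - 4235)/(4382 + 180) = (28 - 4235)/(4382 + 180) = -4207/4562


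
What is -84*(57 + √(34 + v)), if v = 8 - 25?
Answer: -4788 - 84*√17 ≈ -5134.3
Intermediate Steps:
v = -17
-84*(57 + √(34 + v)) = -84*(57 + √(34 - 17)) = -84*(57 + √17) = -4788 - 84*√17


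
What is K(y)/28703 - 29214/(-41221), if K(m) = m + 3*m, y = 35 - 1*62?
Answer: 834077574/1183166363 ≈ 0.70495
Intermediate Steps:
y = -27 (y = 35 - 62 = -27)
K(m) = 4*m
K(y)/28703 - 29214/(-41221) = (4*(-27))/28703 - 29214/(-41221) = -108*1/28703 - 29214*(-1/41221) = -108/28703 + 29214/41221 = 834077574/1183166363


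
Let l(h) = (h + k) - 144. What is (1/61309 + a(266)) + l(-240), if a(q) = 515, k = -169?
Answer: -2329741/61309 ≈ -38.000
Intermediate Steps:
l(h) = -313 + h (l(h) = (h - 169) - 144 = (-169 + h) - 144 = -313 + h)
(1/61309 + a(266)) + l(-240) = (1/61309 + 515) + (-313 - 240) = (1/61309 + 515) - 553 = 31574136/61309 - 553 = -2329741/61309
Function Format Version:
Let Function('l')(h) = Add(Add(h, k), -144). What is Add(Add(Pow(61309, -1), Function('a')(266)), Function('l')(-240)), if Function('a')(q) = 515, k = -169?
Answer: Rational(-2329741, 61309) ≈ -38.000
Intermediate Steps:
Function('l')(h) = Add(-313, h) (Function('l')(h) = Add(Add(h, -169), -144) = Add(Add(-169, h), -144) = Add(-313, h))
Add(Add(Pow(61309, -1), Function('a')(266)), Function('l')(-240)) = Add(Add(Pow(61309, -1), 515), Add(-313, -240)) = Add(Add(Rational(1, 61309), 515), -553) = Add(Rational(31574136, 61309), -553) = Rational(-2329741, 61309)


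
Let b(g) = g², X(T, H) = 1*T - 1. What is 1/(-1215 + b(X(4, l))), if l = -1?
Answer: -1/1206 ≈ -0.00082919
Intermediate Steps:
X(T, H) = -1 + T (X(T, H) = T - 1 = -1 + T)
1/(-1215 + b(X(4, l))) = 1/(-1215 + (-1 + 4)²) = 1/(-1215 + 3²) = 1/(-1215 + 9) = 1/(-1206) = -1/1206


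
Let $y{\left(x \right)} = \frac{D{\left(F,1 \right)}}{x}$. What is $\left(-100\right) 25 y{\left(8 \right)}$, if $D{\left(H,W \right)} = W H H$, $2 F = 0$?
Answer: $0$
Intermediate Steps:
$F = 0$ ($F = \frac{1}{2} \cdot 0 = 0$)
$D{\left(H,W \right)} = W H^{2}$ ($D{\left(H,W \right)} = H W H = W H^{2}$)
$y{\left(x \right)} = 0$ ($y{\left(x \right)} = \frac{1 \cdot 0^{2}}{x} = \frac{1 \cdot 0}{x} = \frac{0}{x} = 0$)
$\left(-100\right) 25 y{\left(8 \right)} = \left(-100\right) 25 \cdot 0 = \left(-2500\right) 0 = 0$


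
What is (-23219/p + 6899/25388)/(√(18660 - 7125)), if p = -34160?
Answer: 29469779*√11535/357277707600 ≈ 0.0088589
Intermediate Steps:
(-23219/p + 6899/25388)/(√(18660 - 7125)) = (-23219/(-34160) + 6899/25388)/(√(18660 - 7125)) = (-23219*(-1/34160) + 6899*(1/25388))/(√11535) = (3317/4880 + 6899/25388)*(√11535/11535) = 29469779*(√11535/11535)/30973360 = 29469779*√11535/357277707600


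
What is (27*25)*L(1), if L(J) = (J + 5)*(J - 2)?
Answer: -4050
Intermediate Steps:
L(J) = (-2 + J)*(5 + J) (L(J) = (5 + J)*(-2 + J) = (-2 + J)*(5 + J))
(27*25)*L(1) = (27*25)*(-10 + 1**2 + 3*1) = 675*(-10 + 1 + 3) = 675*(-6) = -4050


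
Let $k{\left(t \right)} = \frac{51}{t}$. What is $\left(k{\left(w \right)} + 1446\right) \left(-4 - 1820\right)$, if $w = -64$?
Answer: $- \frac{5272101}{2} \approx -2.6361 \cdot 10^{6}$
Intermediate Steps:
$\left(k{\left(w \right)} + 1446\right) \left(-4 - 1820\right) = \left(\frac{51}{-64} + 1446\right) \left(-4 - 1820\right) = \left(51 \left(- \frac{1}{64}\right) + 1446\right) \left(-1824\right) = \left(- \frac{51}{64} + 1446\right) \left(-1824\right) = \frac{92493}{64} \left(-1824\right) = - \frac{5272101}{2}$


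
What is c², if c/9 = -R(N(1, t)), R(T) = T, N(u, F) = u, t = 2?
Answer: 81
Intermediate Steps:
c = -9 (c = 9*(-1*1) = 9*(-1) = -9)
c² = (-9)² = 81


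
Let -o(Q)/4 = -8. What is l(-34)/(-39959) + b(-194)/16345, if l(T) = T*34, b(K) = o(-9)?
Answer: 20173508/653129855 ≈ 0.030887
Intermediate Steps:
o(Q) = 32 (o(Q) = -4*(-8) = 32)
b(K) = 32
l(T) = 34*T
l(-34)/(-39959) + b(-194)/16345 = (34*(-34))/(-39959) + 32/16345 = -1156*(-1/39959) + 32*(1/16345) = 1156/39959 + 32/16345 = 20173508/653129855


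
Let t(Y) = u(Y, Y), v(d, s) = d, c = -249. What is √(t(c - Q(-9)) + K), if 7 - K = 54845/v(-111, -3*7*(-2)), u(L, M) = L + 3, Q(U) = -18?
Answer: √3364854/111 ≈ 16.526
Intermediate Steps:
u(L, M) = 3 + L
K = 55622/111 (K = 7 - 54845/(-111) = 7 - 54845*(-1)/111 = 7 - 1*(-54845/111) = 7 + 54845/111 = 55622/111 ≈ 501.10)
t(Y) = 3 + Y
√(t(c - Q(-9)) + K) = √((3 + (-249 - 1*(-18))) + 55622/111) = √((3 + (-249 + 18)) + 55622/111) = √((3 - 231) + 55622/111) = √(-228 + 55622/111) = √(30314/111) = √3364854/111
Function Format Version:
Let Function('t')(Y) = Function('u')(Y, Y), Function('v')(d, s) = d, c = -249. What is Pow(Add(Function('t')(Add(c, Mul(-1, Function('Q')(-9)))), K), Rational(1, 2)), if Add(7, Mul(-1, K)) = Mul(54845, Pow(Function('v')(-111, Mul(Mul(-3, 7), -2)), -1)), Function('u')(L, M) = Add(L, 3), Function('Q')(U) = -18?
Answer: Mul(Rational(1, 111), Pow(3364854, Rational(1, 2))) ≈ 16.526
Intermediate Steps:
Function('u')(L, M) = Add(3, L)
K = Rational(55622, 111) (K = Add(7, Mul(-1, Mul(54845, Pow(-111, -1)))) = Add(7, Mul(-1, Mul(54845, Rational(-1, 111)))) = Add(7, Mul(-1, Rational(-54845, 111))) = Add(7, Rational(54845, 111)) = Rational(55622, 111) ≈ 501.10)
Function('t')(Y) = Add(3, Y)
Pow(Add(Function('t')(Add(c, Mul(-1, Function('Q')(-9)))), K), Rational(1, 2)) = Pow(Add(Add(3, Add(-249, Mul(-1, -18))), Rational(55622, 111)), Rational(1, 2)) = Pow(Add(Add(3, Add(-249, 18)), Rational(55622, 111)), Rational(1, 2)) = Pow(Add(Add(3, -231), Rational(55622, 111)), Rational(1, 2)) = Pow(Add(-228, Rational(55622, 111)), Rational(1, 2)) = Pow(Rational(30314, 111), Rational(1, 2)) = Mul(Rational(1, 111), Pow(3364854, Rational(1, 2)))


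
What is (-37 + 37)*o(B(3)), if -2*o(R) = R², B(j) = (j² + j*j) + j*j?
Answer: 0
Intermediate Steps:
B(j) = 3*j² (B(j) = (j² + j²) + j² = 2*j² + j² = 3*j²)
o(R) = -R²/2
(-37 + 37)*o(B(3)) = (-37 + 37)*(-(3*3²)²/2) = 0*(-(3*9)²/2) = 0*(-½*27²) = 0*(-½*729) = 0*(-729/2) = 0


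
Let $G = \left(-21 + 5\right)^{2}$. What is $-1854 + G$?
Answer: $-1598$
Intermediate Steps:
$G = 256$ ($G = \left(-16\right)^{2} = 256$)
$-1854 + G = -1854 + 256 = -1598$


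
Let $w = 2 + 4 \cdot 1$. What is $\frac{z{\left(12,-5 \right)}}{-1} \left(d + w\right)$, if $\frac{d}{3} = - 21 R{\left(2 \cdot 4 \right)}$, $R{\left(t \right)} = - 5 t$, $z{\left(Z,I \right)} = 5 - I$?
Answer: $-25260$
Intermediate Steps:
$w = 6$ ($w = 2 + 4 = 6$)
$d = 2520$ ($d = 3 \left(- 21 \left(- 5 \cdot 2 \cdot 4\right)\right) = 3 \left(- 21 \left(\left(-5\right) 8\right)\right) = 3 \left(\left(-21\right) \left(-40\right)\right) = 3 \cdot 840 = 2520$)
$\frac{z{\left(12,-5 \right)}}{-1} \left(d + w\right) = \frac{5 - -5}{-1} \left(2520 + 6\right) = \left(5 + 5\right) \left(-1\right) 2526 = 10 \left(-1\right) 2526 = \left(-10\right) 2526 = -25260$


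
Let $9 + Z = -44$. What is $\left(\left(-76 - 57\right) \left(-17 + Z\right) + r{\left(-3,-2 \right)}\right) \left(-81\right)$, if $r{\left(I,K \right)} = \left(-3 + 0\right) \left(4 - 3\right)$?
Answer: $-753867$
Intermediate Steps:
$Z = -53$ ($Z = -9 - 44 = -53$)
$r{\left(I,K \right)} = -3$ ($r{\left(I,K \right)} = \left(-3\right) 1 = -3$)
$\left(\left(-76 - 57\right) \left(-17 + Z\right) + r{\left(-3,-2 \right)}\right) \left(-81\right) = \left(\left(-76 - 57\right) \left(-17 - 53\right) - 3\right) \left(-81\right) = \left(\left(-133\right) \left(-70\right) - 3\right) \left(-81\right) = \left(9310 - 3\right) \left(-81\right) = 9307 \left(-81\right) = -753867$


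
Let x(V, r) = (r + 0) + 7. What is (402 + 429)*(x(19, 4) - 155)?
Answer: -119664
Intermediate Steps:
x(V, r) = 7 + r (x(V, r) = r + 7 = 7 + r)
(402 + 429)*(x(19, 4) - 155) = (402 + 429)*((7 + 4) - 155) = 831*(11 - 155) = 831*(-144) = -119664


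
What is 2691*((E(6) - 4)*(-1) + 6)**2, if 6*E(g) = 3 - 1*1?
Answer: 251459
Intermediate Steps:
E(g) = 1/3 (E(g) = (3 - 1*1)/6 = (3 - 1)/6 = (1/6)*2 = 1/3)
2691*((E(6) - 4)*(-1) + 6)**2 = 2691*((1/3 - 4)*(-1) + 6)**2 = 2691*(-11/3*(-1) + 6)**2 = 2691*(11/3 + 6)**2 = 2691*(29/3)**2 = 2691*(841/9) = 251459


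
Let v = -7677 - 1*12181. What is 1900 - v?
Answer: 21758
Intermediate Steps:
v = -19858 (v = -7677 - 12181 = -19858)
1900 - v = 1900 - 1*(-19858) = 1900 + 19858 = 21758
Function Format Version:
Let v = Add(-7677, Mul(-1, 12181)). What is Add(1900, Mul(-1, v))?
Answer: 21758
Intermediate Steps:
v = -19858 (v = Add(-7677, -12181) = -19858)
Add(1900, Mul(-1, v)) = Add(1900, Mul(-1, -19858)) = Add(1900, 19858) = 21758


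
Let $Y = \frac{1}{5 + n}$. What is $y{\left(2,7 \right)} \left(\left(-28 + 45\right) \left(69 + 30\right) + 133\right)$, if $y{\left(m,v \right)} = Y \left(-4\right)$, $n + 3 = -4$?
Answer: $3632$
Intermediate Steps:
$n = -7$ ($n = -3 - 4 = -7$)
$Y = - \frac{1}{2}$ ($Y = \frac{1}{5 - 7} = \frac{1}{-2} = - \frac{1}{2} \approx -0.5$)
$y{\left(m,v \right)} = 2$ ($y{\left(m,v \right)} = \left(- \frac{1}{2}\right) \left(-4\right) = 2$)
$y{\left(2,7 \right)} \left(\left(-28 + 45\right) \left(69 + 30\right) + 133\right) = 2 \left(\left(-28 + 45\right) \left(69 + 30\right) + 133\right) = 2 \left(17 \cdot 99 + 133\right) = 2 \left(1683 + 133\right) = 2 \cdot 1816 = 3632$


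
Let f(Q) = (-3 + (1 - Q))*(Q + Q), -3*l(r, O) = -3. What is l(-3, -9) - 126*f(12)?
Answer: 42337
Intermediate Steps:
l(r, O) = 1 (l(r, O) = -1/3*(-3) = 1)
f(Q) = 2*Q*(-2 - Q) (f(Q) = (-2 - Q)*(2*Q) = 2*Q*(-2 - Q))
l(-3, -9) - 126*f(12) = 1 - (-252)*12*(2 + 12) = 1 - (-252)*12*14 = 1 - 126*(-336) = 1 + 42336 = 42337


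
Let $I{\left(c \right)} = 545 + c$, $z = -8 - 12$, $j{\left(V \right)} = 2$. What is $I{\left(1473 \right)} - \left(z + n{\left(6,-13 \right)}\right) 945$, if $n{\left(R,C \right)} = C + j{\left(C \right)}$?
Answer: $31313$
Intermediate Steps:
$n{\left(R,C \right)} = 2 + C$ ($n{\left(R,C \right)} = C + 2 = 2 + C$)
$z = -20$ ($z = -8 - 12 = -20$)
$I{\left(1473 \right)} - \left(z + n{\left(6,-13 \right)}\right) 945 = \left(545 + 1473\right) - \left(-20 + \left(2 - 13\right)\right) 945 = 2018 - \left(-20 - 11\right) 945 = 2018 - \left(-31\right) 945 = 2018 - -29295 = 2018 + 29295 = 31313$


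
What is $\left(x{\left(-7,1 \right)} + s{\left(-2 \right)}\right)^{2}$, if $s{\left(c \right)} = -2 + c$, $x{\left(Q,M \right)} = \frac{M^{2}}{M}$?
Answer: $9$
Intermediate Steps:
$x{\left(Q,M \right)} = M$
$\left(x{\left(-7,1 \right)} + s{\left(-2 \right)}\right)^{2} = \left(1 - 4\right)^{2} = \left(-3\right)^{2} = 9$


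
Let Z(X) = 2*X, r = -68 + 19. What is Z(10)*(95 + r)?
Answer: 920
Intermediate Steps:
r = -49
Z(10)*(95 + r) = (2*10)*(95 - 49) = 20*46 = 920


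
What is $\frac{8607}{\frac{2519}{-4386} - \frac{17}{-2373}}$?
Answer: $- \frac{29860488882}{1967675} \approx -15176.0$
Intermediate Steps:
$\frac{8607}{\frac{2519}{-4386} - \frac{17}{-2373}} = \frac{8607}{2519 \left(- \frac{1}{4386}\right) - - \frac{17}{2373}} = \frac{8607}{- \frac{2519}{4386} + \frac{17}{2373}} = \frac{8607}{- \frac{1967675}{3469326}} = 8607 \left(- \frac{3469326}{1967675}\right) = - \frac{29860488882}{1967675}$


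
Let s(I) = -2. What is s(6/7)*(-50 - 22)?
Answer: 144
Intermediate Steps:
s(6/7)*(-50 - 22) = -2*(-50 - 22) = -2*(-72) = 144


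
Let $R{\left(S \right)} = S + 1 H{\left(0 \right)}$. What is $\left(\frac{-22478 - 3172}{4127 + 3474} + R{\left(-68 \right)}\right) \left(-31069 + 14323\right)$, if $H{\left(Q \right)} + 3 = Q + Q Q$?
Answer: $\frac{9466865466}{7601} \approx 1.2455 \cdot 10^{6}$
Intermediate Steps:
$H{\left(Q \right)} = -3 + Q + Q^{2}$ ($H{\left(Q \right)} = -3 + \left(Q + Q Q\right) = -3 + \left(Q + Q^{2}\right) = -3 + Q + Q^{2}$)
$R{\left(S \right)} = -3 + S$ ($R{\left(S \right)} = S + 1 \left(-3 + 0 + 0^{2}\right) = S + 1 \left(-3 + 0 + 0\right) = S + 1 \left(-3\right) = S - 3 = -3 + S$)
$\left(\frac{-22478 - 3172}{4127 + 3474} + R{\left(-68 \right)}\right) \left(-31069 + 14323\right) = \left(\frac{-22478 - 3172}{4127 + 3474} - 71\right) \left(-31069 + 14323\right) = \left(- \frac{25650}{7601} - 71\right) \left(-16746\right) = \left(- \frac{565321}{7601}\right) \left(-16746\right) = \frac{9466865466}{7601}$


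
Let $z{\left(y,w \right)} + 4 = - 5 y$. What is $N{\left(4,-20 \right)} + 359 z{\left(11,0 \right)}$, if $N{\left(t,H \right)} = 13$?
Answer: $-21168$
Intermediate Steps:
$z{\left(y,w \right)} = -4 - 5 y$
$N{\left(4,-20 \right)} + 359 z{\left(11,0 \right)} = 13 + 359 \left(-4 - 55\right) = 13 + 359 \left(-59\right) = 13 - 21181 = -21168$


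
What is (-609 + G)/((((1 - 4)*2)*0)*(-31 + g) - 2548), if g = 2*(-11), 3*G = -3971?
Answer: 223/294 ≈ 0.75850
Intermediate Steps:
G = -3971/3 (G = (⅓)*(-3971) = -3971/3 ≈ -1323.7)
g = -22
(-609 + G)/((((1 - 4)*2)*0)*(-31 + g) - 2548) = (-609 - 3971/3)/((((1 - 4)*2)*0)*(-31 - 22) - 2548) = -5798/(3*((-3*2*0)*(-53) - 2548)) = -5798/(3*(-6*0*(-53) - 2548)) = -5798/(3*(0*(-53) - 2548)) = -5798/(3*(0 - 2548)) = -5798/3/(-2548) = -5798/3*(-1/2548) = 223/294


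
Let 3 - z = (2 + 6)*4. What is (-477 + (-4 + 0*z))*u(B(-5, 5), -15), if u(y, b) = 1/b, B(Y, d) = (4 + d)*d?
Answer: 481/15 ≈ 32.067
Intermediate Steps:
B(Y, d) = d*(4 + d)
z = -29 (z = 3 - (2 + 6)*4 = 3 - 8*4 = 3 - 1*32 = 3 - 32 = -29)
(-477 + (-4 + 0*z))*u(B(-5, 5), -15) = (-477 + (-4 + 0*(-29)))/(-15) = (-477 + (-4 + 0))*(-1/15) = (-477 - 4)*(-1/15) = -481*(-1/15) = 481/15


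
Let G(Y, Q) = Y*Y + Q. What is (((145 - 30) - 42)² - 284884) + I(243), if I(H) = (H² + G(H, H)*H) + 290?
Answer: 14187740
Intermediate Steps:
G(Y, Q) = Q + Y² (G(Y, Q) = Y² + Q = Q + Y²)
I(H) = 290 + H² + H*(H + H²) (I(H) = (H² + (H + H²)*H) + 290 = (H² + H*(H + H²)) + 290 = 290 + H² + H*(H + H²))
(((145 - 30) - 42)² - 284884) + I(243) = (((145 - 30) - 42)² - 284884) + (290 + 243³ + 2*243²) = ((115 - 42)² - 284884) + (290 + 14348907 + 2*59049) = (73² - 284884) + (290 + 14348907 + 118098) = (5329 - 284884) + 14467295 = -279555 + 14467295 = 14187740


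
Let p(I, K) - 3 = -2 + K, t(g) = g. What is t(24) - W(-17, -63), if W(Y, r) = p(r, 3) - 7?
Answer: 27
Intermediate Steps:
p(I, K) = 1 + K (p(I, K) = 3 + (-2 + K) = 1 + K)
W(Y, r) = -3 (W(Y, r) = (1 + 3) - 7 = 4 - 7 = -3)
t(24) - W(-17, -63) = 24 - 1*(-3) = 24 + 3 = 27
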